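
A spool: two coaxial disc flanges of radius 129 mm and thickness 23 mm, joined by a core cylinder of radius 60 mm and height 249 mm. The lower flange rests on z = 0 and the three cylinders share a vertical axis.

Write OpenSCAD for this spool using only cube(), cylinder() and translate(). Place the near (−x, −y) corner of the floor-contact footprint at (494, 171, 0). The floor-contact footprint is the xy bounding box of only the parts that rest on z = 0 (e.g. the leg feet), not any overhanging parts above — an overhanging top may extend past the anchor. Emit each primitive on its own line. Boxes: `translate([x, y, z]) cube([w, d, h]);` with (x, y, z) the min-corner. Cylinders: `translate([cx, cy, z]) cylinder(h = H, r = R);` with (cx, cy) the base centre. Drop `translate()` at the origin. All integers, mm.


translate([623, 300, 0]) cylinder(h = 23, r = 129);
translate([623, 300, 23]) cylinder(h = 249, r = 60);
translate([623, 300, 272]) cylinder(h = 23, r = 129);


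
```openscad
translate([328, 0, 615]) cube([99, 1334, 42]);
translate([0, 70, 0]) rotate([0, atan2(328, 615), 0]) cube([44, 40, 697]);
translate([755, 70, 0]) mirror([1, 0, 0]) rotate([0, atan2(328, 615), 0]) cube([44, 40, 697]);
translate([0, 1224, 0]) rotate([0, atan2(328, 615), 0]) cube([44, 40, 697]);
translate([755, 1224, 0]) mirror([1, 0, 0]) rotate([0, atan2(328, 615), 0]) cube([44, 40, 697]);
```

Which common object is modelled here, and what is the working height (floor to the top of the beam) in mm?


A sawhorse. The overall height is 657 mm.

A beam across two mirrored pairs of raked legs — a sawhorse. The beam's underside is at z = 615 (matching the legs' vertical rise in atan2(328, 615)) and the beam is 42 mm tall, so its top is at 615 + 42 = 657 mm. The raked legs top out at the beam's underside, so that is the highest point.


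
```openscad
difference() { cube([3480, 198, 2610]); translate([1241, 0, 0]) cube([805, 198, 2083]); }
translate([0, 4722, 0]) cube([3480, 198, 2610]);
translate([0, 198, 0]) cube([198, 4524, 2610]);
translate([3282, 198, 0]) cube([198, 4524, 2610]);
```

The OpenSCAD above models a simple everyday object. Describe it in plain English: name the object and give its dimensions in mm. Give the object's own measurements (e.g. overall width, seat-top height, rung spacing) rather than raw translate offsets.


A single room: four walls, each 2610 mm tall and 198 mm thick, enclosing an outside footprint 3480×4920 mm (x × y), no floor or roof. The front and back walls (−y and +y sides) run the full x-width; the side walls fit between their inner faces. A door opening 805 mm wide and 2083 mm tall is cut through the front wall from the floor up, its −x edge 1241 mm from the wall's −x end.


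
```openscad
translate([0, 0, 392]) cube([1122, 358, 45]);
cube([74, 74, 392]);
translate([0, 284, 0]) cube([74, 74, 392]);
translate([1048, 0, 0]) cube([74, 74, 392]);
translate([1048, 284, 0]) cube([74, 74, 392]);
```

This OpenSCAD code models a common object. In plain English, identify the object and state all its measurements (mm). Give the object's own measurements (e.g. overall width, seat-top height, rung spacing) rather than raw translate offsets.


A long wooden bench with a 1122 mm (x) × 358 mm (y) seat, 45 mm thick, its top surface 437 mm above the floor. Four 74 mm square legs at the seat corners, flush with the edges, run from z = 0 to the seat underside.


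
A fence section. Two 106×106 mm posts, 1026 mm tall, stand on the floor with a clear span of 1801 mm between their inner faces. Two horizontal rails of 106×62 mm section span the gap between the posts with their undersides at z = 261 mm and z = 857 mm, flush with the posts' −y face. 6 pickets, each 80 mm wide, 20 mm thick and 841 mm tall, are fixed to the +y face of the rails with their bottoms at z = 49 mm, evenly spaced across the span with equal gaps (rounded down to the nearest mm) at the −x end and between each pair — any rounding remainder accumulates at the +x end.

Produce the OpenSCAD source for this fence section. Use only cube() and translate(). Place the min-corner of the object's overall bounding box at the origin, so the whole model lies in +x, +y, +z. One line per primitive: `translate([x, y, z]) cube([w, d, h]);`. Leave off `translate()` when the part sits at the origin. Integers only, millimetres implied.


cube([106, 106, 1026]);
translate([1907, 0, 0]) cube([106, 106, 1026]);
translate([106, 0, 261]) cube([1801, 106, 62]);
translate([106, 0, 857]) cube([1801, 106, 62]);
translate([294, 106, 49]) cube([80, 20, 841]);
translate([562, 106, 49]) cube([80, 20, 841]);
translate([830, 106, 49]) cube([80, 20, 841]);
translate([1098, 106, 49]) cube([80, 20, 841]);
translate([1366, 106, 49]) cube([80, 20, 841]);
translate([1634, 106, 49]) cube([80, 20, 841]);


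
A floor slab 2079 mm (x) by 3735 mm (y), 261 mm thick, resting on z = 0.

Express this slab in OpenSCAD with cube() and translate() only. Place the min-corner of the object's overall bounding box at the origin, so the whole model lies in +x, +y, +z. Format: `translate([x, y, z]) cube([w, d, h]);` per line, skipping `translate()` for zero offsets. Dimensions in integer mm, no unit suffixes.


cube([2079, 3735, 261]);


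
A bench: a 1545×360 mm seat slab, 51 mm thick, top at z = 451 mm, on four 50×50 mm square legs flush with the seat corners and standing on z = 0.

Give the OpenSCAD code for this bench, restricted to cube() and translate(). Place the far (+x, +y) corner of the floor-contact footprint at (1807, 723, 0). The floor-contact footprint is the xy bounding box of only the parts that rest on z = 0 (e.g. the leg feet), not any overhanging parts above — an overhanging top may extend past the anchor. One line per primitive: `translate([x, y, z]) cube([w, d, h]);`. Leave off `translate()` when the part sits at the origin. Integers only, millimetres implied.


translate([262, 363, 400]) cube([1545, 360, 51]);
translate([262, 363, 0]) cube([50, 50, 400]);
translate([262, 673, 0]) cube([50, 50, 400]);
translate([1757, 363, 0]) cube([50, 50, 400]);
translate([1757, 673, 0]) cube([50, 50, 400]);


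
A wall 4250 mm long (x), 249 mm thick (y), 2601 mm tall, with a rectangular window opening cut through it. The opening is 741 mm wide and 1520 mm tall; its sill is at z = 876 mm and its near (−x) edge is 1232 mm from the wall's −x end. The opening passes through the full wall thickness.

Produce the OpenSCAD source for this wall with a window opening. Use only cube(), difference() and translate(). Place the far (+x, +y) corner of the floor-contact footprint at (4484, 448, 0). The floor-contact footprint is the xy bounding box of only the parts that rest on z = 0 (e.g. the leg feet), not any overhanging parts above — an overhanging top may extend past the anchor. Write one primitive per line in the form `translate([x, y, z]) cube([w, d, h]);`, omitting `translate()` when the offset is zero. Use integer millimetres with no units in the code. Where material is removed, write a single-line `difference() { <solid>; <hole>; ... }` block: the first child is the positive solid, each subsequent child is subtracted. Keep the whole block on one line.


difference() { translate([234, 199, 0]) cube([4250, 249, 2601]); translate([1466, 199, 876]) cube([741, 249, 1520]); }


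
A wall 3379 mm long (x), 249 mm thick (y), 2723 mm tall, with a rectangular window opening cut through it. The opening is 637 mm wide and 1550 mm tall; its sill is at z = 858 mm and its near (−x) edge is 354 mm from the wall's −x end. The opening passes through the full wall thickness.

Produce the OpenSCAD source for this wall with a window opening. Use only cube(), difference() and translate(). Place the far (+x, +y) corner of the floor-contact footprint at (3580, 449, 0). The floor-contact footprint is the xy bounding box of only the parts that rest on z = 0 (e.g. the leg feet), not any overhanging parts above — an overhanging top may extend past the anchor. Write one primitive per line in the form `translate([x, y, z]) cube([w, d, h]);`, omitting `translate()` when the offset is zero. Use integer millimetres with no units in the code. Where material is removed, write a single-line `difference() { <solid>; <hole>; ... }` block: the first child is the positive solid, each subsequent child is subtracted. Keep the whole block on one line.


difference() { translate([201, 200, 0]) cube([3379, 249, 2723]); translate([555, 200, 858]) cube([637, 249, 1550]); }


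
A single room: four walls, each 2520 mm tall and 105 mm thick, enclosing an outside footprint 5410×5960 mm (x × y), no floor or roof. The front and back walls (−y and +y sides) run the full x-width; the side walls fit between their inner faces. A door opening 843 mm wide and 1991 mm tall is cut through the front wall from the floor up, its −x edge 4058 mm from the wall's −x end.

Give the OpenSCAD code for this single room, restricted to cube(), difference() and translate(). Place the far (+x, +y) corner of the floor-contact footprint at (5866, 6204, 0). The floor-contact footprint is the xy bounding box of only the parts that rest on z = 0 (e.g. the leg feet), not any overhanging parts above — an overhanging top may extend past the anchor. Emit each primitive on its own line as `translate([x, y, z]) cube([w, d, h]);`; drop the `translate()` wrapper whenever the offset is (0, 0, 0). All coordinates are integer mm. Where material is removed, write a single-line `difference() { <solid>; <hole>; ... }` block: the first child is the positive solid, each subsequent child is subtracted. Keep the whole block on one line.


difference() { translate([456, 244, 0]) cube([5410, 105, 2520]); translate([4514, 244, 0]) cube([843, 105, 1991]); }
translate([456, 6099, 0]) cube([5410, 105, 2520]);
translate([456, 349, 0]) cube([105, 5750, 2520]);
translate([5761, 349, 0]) cube([105, 5750, 2520]);


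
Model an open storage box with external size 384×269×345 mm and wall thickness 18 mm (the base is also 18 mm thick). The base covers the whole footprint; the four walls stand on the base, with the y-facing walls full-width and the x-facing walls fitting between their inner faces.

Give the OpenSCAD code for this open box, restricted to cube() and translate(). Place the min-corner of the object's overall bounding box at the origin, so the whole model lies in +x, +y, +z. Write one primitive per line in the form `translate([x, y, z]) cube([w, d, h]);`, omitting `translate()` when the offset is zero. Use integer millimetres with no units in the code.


cube([384, 269, 18]);
translate([0, 0, 18]) cube([384, 18, 327]);
translate([0, 251, 18]) cube([384, 18, 327]);
translate([0, 18, 18]) cube([18, 233, 327]);
translate([366, 18, 18]) cube([18, 233, 327]);


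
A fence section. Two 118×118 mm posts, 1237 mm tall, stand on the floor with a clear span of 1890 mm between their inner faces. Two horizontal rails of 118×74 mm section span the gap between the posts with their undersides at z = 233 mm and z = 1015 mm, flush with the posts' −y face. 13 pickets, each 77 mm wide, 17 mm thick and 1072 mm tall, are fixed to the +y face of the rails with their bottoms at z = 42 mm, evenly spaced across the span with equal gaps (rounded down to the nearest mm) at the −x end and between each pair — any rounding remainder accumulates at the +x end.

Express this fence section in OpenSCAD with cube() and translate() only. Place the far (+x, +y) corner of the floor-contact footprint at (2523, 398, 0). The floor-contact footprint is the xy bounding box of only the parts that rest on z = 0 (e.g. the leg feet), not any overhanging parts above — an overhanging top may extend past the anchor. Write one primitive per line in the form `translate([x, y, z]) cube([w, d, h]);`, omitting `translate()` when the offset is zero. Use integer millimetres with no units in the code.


translate([397, 280, 0]) cube([118, 118, 1237]);
translate([2405, 280, 0]) cube([118, 118, 1237]);
translate([515, 280, 233]) cube([1890, 118, 74]);
translate([515, 280, 1015]) cube([1890, 118, 74]);
translate([578, 398, 42]) cube([77, 17, 1072]);
translate([718, 398, 42]) cube([77, 17, 1072]);
translate([858, 398, 42]) cube([77, 17, 1072]);
translate([998, 398, 42]) cube([77, 17, 1072]);
translate([1138, 398, 42]) cube([77, 17, 1072]);
translate([1278, 398, 42]) cube([77, 17, 1072]);
translate([1418, 398, 42]) cube([77, 17, 1072]);
translate([1558, 398, 42]) cube([77, 17, 1072]);
translate([1698, 398, 42]) cube([77, 17, 1072]);
translate([1838, 398, 42]) cube([77, 17, 1072]);
translate([1978, 398, 42]) cube([77, 17, 1072]);
translate([2118, 398, 42]) cube([77, 17, 1072]);
translate([2258, 398, 42]) cube([77, 17, 1072]);


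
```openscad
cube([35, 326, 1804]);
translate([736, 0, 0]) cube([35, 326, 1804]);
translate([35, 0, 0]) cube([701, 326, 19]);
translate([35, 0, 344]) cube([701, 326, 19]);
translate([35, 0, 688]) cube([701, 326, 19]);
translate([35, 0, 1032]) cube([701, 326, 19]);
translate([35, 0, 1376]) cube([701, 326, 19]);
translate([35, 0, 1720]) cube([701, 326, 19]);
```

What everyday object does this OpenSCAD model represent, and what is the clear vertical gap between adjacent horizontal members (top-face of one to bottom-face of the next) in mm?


A bookshelf. The clear shelf gap is 325 mm.

Two tall side panels with 6 horizontal boards between them — a bookshelf. The first two shelf undersides are at z = 0 and z = 344; with shelf thickness 19, the clear gap is 344 − 0 − 19 = 325 mm.


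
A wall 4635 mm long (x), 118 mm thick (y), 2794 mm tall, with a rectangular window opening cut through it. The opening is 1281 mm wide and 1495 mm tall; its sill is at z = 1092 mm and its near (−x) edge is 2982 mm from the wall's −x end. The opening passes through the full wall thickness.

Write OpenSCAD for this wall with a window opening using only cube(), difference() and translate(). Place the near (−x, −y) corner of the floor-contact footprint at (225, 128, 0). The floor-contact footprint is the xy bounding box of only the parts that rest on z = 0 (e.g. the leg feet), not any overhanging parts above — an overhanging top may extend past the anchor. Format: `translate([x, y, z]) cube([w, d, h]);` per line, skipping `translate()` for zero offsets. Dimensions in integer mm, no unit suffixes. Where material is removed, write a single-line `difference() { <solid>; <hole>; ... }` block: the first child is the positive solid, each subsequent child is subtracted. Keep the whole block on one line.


difference() { translate([225, 128, 0]) cube([4635, 118, 2794]); translate([3207, 128, 1092]) cube([1281, 118, 1495]); }


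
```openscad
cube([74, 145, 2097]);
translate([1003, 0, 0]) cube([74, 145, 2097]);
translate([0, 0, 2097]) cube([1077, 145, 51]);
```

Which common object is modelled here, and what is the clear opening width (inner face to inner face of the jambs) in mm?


A door frame. The clear opening width is 929 mm.

Two 2097 mm tall posts with a header on top — a door frame. The left jamb is 74 mm wide at x = 0; the right jamb starts at x = 1003. The clear opening is 1003 − 74 = 929 mm.


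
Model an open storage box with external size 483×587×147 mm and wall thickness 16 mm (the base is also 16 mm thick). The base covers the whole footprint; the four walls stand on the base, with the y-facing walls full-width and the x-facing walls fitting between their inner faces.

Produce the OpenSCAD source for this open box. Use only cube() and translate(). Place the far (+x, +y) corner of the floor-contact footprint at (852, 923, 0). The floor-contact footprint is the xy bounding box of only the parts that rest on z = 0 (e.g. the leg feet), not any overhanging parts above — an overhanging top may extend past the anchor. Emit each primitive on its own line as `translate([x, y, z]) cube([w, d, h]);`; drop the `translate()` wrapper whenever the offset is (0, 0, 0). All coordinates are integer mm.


translate([369, 336, 0]) cube([483, 587, 16]);
translate([369, 336, 16]) cube([483, 16, 131]);
translate([369, 907, 16]) cube([483, 16, 131]);
translate([369, 352, 16]) cube([16, 555, 131]);
translate([836, 352, 16]) cube([16, 555, 131]);


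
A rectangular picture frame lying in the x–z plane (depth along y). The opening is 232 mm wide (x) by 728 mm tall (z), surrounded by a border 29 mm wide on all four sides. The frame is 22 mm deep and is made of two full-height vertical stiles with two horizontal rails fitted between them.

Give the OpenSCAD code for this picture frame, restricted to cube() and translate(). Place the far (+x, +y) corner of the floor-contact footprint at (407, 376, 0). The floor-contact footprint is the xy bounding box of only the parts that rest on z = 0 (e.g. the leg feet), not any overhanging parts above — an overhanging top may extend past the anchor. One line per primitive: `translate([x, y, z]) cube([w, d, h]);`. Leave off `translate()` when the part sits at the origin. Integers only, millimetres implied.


translate([117, 354, 0]) cube([29, 22, 786]);
translate([378, 354, 0]) cube([29, 22, 786]);
translate([146, 354, 0]) cube([232, 22, 29]);
translate([146, 354, 757]) cube([232, 22, 29]);


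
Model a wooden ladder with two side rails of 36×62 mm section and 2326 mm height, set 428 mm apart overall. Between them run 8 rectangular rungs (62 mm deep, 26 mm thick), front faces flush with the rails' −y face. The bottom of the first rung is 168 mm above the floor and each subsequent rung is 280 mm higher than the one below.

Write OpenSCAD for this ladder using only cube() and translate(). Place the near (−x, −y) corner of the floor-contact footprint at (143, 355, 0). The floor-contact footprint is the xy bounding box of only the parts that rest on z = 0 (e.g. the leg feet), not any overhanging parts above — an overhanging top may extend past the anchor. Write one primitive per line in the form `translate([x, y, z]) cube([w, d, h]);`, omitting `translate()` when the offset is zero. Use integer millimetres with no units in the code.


translate([143, 355, 0]) cube([36, 62, 2326]);
translate([535, 355, 0]) cube([36, 62, 2326]);
translate([179, 355, 168]) cube([356, 62, 26]);
translate([179, 355, 448]) cube([356, 62, 26]);
translate([179, 355, 728]) cube([356, 62, 26]);
translate([179, 355, 1008]) cube([356, 62, 26]);
translate([179, 355, 1288]) cube([356, 62, 26]);
translate([179, 355, 1568]) cube([356, 62, 26]);
translate([179, 355, 1848]) cube([356, 62, 26]);
translate([179, 355, 2128]) cube([356, 62, 26]);


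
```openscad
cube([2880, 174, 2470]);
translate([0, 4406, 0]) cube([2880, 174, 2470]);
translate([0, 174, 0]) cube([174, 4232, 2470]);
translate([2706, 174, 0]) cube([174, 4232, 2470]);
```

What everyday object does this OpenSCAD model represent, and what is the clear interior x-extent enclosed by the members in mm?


A house (or room) frame. The interior width is 2532 mm.

Four 2470 mm walls enclosing a rectangle with no floor or roof — a room or house frame. Outside width is 2880 mm and wall thickness is 174 mm, so the interior width is 2880 − 2 × 174 = 2532 mm.


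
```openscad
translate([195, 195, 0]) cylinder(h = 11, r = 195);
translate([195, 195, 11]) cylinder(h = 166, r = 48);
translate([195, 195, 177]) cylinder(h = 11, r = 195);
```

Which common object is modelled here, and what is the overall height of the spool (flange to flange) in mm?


A spool. The overall height is 188 mm.

Three coaxial cylinders, large–small–large — a spool. Two 11 mm flanges and a 166 mm core give 11 + 166 + 11 = 188 mm.


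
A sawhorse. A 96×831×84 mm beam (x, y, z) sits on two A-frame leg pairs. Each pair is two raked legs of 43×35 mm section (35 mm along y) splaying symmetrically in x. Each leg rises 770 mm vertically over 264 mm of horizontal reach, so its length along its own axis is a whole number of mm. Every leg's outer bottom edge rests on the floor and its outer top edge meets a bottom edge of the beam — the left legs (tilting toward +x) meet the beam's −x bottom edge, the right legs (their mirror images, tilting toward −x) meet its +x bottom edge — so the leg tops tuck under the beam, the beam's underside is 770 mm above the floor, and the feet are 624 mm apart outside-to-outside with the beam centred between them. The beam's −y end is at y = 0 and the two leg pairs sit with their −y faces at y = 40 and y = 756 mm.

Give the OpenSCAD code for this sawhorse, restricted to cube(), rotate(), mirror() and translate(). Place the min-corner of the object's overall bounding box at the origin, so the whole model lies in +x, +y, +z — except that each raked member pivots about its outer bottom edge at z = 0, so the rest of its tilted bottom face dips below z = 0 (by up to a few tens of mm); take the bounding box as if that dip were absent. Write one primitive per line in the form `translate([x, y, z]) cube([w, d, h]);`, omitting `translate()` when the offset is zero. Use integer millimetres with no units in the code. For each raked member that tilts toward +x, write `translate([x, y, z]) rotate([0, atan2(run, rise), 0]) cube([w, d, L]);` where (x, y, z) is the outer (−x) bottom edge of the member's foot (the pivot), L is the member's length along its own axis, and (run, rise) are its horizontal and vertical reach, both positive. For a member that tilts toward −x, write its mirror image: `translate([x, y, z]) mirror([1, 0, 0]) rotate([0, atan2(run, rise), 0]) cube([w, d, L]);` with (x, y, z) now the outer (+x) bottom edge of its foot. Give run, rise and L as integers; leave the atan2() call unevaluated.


translate([264, 0, 770]) cube([96, 831, 84]);
translate([0, 40, 0]) rotate([0, atan2(264, 770), 0]) cube([43, 35, 814]);
translate([624, 40, 0]) mirror([1, 0, 0]) rotate([0, atan2(264, 770), 0]) cube([43, 35, 814]);
translate([0, 756, 0]) rotate([0, atan2(264, 770), 0]) cube([43, 35, 814]);
translate([624, 756, 0]) mirror([1, 0, 0]) rotate([0, atan2(264, 770), 0]) cube([43, 35, 814]);


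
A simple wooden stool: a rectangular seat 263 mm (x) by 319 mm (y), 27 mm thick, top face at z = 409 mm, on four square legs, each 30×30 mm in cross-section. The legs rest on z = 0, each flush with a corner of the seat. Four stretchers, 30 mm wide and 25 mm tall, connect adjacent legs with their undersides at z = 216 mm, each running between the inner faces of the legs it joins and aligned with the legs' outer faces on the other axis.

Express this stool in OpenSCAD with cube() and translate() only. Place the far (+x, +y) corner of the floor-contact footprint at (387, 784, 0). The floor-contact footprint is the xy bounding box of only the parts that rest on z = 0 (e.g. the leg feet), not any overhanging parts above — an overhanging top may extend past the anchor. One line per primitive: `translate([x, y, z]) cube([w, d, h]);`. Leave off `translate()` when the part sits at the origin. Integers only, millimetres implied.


// leg_h = 409 - 27 = 382
// stretcher span = 263 - 2*30 = 203
translate([124, 465, 382]) cube([263, 319, 27]);
translate([124, 465, 0]) cube([30, 30, 382]);
translate([357, 465, 0]) cube([30, 30, 382]);
translate([124, 754, 0]) cube([30, 30, 382]);
translate([357, 754, 0]) cube([30, 30, 382]);
translate([154, 465, 216]) cube([203, 30, 25]);
translate([154, 754, 216]) cube([203, 30, 25]);
translate([124, 495, 216]) cube([30, 259, 25]);
translate([357, 495, 216]) cube([30, 259, 25]);


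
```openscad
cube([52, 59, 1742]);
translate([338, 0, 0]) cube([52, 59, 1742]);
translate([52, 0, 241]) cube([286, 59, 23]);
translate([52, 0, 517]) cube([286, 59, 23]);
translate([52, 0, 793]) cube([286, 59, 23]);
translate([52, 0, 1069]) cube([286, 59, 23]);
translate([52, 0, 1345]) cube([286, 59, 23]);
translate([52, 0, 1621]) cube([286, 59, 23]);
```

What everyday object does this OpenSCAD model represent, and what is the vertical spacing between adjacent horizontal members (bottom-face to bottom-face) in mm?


A ladder. The rung spacing is 276 mm.

Two tall 52×59 posts with 6 short bars between them — a ladder. Adjacent rungs sit at z = 241 and z = 517, so the spacing is 517 − 241 = 276 mm.


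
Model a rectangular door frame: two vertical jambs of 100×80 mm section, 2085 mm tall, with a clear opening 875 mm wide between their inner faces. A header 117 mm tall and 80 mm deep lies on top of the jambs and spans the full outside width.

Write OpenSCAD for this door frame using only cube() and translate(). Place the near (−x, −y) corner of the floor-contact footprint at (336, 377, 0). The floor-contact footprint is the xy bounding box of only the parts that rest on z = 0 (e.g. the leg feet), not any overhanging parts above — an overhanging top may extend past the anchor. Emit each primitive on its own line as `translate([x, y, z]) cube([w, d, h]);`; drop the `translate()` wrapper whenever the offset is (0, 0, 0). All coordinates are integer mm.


translate([336, 377, 0]) cube([100, 80, 2085]);
translate([1311, 377, 0]) cube([100, 80, 2085]);
translate([336, 377, 2085]) cube([1075, 80, 117]);


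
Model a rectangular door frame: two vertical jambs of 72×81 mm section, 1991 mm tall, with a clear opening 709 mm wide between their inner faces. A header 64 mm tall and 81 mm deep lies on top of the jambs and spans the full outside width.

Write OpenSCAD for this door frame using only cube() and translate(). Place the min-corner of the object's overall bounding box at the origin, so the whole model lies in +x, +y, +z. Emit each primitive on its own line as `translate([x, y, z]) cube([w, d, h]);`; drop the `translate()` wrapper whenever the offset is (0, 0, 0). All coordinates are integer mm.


cube([72, 81, 1991]);
translate([781, 0, 0]) cube([72, 81, 1991]);
translate([0, 0, 1991]) cube([853, 81, 64]);


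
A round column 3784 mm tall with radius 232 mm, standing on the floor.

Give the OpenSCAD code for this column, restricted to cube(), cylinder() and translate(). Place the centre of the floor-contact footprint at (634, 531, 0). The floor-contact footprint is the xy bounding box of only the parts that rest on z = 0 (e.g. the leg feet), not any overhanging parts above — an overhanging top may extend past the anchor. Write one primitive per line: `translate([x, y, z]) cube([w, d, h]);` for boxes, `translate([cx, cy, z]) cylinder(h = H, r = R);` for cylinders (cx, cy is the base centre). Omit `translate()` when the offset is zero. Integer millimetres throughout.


translate([634, 531, 0]) cylinder(h = 3784, r = 232);


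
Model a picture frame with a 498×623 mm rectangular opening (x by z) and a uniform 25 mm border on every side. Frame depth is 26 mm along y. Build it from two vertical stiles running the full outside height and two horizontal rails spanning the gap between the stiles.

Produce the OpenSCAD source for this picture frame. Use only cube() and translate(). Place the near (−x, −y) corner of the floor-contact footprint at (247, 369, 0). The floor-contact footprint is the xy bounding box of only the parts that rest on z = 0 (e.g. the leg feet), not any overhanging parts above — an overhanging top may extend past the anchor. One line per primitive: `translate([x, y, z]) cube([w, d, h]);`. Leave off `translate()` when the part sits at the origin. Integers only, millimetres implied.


translate([247, 369, 0]) cube([25, 26, 673]);
translate([770, 369, 0]) cube([25, 26, 673]);
translate([272, 369, 0]) cube([498, 26, 25]);
translate([272, 369, 648]) cube([498, 26, 25]);


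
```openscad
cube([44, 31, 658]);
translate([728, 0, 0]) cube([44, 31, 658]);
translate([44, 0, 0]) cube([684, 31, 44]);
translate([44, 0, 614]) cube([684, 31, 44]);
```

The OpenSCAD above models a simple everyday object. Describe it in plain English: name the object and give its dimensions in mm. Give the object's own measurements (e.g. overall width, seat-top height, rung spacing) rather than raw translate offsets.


A rectangular picture frame lying in the x–z plane (depth along y). The opening is 684 mm wide (x) by 570 mm tall (z), surrounded by a border 44 mm wide on all four sides. The frame is 31 mm deep and is made of two full-height vertical stiles with two horizontal rails fitted between them.


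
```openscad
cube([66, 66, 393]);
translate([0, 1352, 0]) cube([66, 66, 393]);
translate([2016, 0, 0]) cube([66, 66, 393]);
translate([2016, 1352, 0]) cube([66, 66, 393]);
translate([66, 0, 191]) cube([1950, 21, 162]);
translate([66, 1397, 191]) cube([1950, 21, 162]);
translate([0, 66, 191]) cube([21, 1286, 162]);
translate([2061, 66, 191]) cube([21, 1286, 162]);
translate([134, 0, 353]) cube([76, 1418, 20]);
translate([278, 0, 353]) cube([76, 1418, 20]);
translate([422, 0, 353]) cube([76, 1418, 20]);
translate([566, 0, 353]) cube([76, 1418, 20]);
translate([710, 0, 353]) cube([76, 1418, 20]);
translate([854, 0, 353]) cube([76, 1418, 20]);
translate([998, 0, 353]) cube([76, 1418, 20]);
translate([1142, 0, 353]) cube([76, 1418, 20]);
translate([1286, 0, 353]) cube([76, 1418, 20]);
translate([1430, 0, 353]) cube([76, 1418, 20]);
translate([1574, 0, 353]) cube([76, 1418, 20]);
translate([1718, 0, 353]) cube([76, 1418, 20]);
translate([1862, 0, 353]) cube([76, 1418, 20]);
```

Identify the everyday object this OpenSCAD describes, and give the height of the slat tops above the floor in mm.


A bed frame. The slat-top height is 373 mm.

Four posts, four rails, and a row of slats — a bed frame. Slats sit on the rails at z = 191 + 162 = 353; with slat thickness 20, the top is 373 mm.


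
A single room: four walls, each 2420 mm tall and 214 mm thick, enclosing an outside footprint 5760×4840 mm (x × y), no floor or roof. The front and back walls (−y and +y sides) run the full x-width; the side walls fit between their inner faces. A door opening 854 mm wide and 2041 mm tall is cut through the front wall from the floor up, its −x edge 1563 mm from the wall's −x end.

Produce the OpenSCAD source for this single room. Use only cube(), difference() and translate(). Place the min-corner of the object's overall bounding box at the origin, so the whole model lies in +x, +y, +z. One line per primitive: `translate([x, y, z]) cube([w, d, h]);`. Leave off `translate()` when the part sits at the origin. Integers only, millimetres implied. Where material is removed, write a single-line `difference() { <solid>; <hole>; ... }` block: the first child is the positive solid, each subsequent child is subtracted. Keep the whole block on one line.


difference() { cube([5760, 214, 2420]); translate([1563, 0, 0]) cube([854, 214, 2041]); }
translate([0, 4626, 0]) cube([5760, 214, 2420]);
translate([0, 214, 0]) cube([214, 4412, 2420]);
translate([5546, 214, 0]) cube([214, 4412, 2420]);


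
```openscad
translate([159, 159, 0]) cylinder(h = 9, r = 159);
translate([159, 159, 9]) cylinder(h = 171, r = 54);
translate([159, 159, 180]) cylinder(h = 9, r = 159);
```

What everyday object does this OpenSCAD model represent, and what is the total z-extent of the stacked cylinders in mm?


A spool. The overall height is 189 mm.

Three coaxial cylinders, large–small–large — a spool. Two 9 mm flanges and a 171 mm core give 9 + 171 + 9 = 189 mm.


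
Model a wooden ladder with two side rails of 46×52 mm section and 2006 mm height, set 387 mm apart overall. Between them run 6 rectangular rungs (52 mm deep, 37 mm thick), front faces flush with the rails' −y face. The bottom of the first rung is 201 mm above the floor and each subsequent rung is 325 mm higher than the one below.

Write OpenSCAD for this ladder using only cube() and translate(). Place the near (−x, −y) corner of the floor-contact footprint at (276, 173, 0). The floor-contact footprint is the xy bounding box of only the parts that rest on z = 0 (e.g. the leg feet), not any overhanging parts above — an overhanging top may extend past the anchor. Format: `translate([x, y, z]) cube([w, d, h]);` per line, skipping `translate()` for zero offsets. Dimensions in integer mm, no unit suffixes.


translate([276, 173, 0]) cube([46, 52, 2006]);
translate([617, 173, 0]) cube([46, 52, 2006]);
translate([322, 173, 201]) cube([295, 52, 37]);
translate([322, 173, 526]) cube([295, 52, 37]);
translate([322, 173, 851]) cube([295, 52, 37]);
translate([322, 173, 1176]) cube([295, 52, 37]);
translate([322, 173, 1501]) cube([295, 52, 37]);
translate([322, 173, 1826]) cube([295, 52, 37]);


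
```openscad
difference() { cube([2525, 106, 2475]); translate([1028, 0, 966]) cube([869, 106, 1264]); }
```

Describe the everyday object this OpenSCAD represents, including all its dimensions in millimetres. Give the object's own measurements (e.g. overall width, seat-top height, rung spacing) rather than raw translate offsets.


A wall 2525 mm long (x), 106 mm thick (y), 2475 mm tall, with a rectangular window opening cut through it. The opening is 869 mm wide and 1264 mm tall; its sill is at z = 966 mm and its near (−x) edge is 1028 mm from the wall's −x end. The opening passes through the full wall thickness.


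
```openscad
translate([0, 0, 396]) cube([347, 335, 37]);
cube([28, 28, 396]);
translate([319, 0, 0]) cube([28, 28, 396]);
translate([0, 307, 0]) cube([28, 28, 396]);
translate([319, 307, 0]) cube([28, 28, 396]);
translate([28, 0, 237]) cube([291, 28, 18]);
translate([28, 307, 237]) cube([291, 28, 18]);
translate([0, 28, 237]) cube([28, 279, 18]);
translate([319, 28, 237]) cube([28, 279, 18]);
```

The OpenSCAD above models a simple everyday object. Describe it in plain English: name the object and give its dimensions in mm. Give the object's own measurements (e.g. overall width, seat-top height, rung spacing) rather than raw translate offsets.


A simple wooden stool: a rectangular seat 347 mm (x) by 335 mm (y), 37 mm thick, top face at z = 433 mm, on four square legs, each 28×28 mm in cross-section. The legs rest on z = 0, each flush with a corner of the seat. Four stretchers, 28 mm wide and 18 mm tall, connect adjacent legs with their undersides at z = 237 mm, each running between the inner faces of the legs it joins and aligned with the legs' outer faces on the other axis.


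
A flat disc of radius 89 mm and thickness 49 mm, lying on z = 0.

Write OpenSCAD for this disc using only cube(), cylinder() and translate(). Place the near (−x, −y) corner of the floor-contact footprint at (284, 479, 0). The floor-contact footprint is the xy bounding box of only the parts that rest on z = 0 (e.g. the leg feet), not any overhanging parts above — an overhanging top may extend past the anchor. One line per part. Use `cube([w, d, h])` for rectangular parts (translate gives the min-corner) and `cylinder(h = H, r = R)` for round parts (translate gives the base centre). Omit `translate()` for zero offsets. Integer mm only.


translate([373, 568, 0]) cylinder(h = 49, r = 89);


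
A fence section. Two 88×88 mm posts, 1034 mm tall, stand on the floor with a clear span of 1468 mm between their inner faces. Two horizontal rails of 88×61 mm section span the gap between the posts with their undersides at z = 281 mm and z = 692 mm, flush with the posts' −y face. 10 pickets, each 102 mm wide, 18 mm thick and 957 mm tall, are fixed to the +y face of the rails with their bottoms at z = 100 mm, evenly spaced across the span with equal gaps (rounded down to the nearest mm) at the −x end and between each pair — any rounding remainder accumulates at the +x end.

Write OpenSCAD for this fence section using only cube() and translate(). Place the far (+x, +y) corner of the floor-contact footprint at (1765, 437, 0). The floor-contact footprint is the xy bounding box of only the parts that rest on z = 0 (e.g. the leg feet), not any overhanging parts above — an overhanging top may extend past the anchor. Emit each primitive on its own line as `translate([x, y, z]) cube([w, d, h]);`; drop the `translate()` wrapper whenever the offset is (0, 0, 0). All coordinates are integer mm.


translate([121, 349, 0]) cube([88, 88, 1034]);
translate([1677, 349, 0]) cube([88, 88, 1034]);
translate([209, 349, 281]) cube([1468, 88, 61]);
translate([209, 349, 692]) cube([1468, 88, 61]);
translate([249, 437, 100]) cube([102, 18, 957]);
translate([391, 437, 100]) cube([102, 18, 957]);
translate([533, 437, 100]) cube([102, 18, 957]);
translate([675, 437, 100]) cube([102, 18, 957]);
translate([817, 437, 100]) cube([102, 18, 957]);
translate([959, 437, 100]) cube([102, 18, 957]);
translate([1101, 437, 100]) cube([102, 18, 957]);
translate([1243, 437, 100]) cube([102, 18, 957]);
translate([1385, 437, 100]) cube([102, 18, 957]);
translate([1527, 437, 100]) cube([102, 18, 957]);


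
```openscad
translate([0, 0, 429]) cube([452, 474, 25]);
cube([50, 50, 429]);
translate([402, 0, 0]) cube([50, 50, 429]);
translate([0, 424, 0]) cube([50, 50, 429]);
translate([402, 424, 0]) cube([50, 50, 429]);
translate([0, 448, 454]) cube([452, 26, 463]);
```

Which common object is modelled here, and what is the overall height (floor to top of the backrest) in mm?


A chair. The overall height is 917 mm.

A slab on four corner posts with a tall panel at the back — a chair. The seat slab sits at z = 429 with thickness 25, and the 463 mm backrest starts at the seat top, so the overall height is 429 + 25 + 463 = 917 mm.


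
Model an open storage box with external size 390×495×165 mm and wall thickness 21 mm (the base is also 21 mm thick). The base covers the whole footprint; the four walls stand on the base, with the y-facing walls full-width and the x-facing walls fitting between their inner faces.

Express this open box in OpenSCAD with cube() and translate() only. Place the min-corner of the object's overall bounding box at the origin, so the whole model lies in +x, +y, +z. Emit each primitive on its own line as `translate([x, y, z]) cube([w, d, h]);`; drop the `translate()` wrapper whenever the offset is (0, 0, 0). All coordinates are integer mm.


cube([390, 495, 21]);
translate([0, 0, 21]) cube([390, 21, 144]);
translate([0, 474, 21]) cube([390, 21, 144]);
translate([0, 21, 21]) cube([21, 453, 144]);
translate([369, 21, 21]) cube([21, 453, 144]);


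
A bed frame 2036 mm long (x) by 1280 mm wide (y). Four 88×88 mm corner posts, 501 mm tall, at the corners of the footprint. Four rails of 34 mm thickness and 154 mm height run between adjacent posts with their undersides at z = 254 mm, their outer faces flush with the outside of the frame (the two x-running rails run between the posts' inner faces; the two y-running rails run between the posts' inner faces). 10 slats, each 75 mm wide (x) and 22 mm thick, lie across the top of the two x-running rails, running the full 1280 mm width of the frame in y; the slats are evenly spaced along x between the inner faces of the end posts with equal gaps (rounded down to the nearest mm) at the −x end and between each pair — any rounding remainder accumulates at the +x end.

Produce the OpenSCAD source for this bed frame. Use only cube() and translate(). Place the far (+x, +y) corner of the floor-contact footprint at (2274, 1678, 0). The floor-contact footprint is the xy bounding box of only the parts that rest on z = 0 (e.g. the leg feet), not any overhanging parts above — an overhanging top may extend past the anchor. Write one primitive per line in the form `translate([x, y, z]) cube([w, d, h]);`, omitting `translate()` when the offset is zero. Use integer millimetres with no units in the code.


translate([238, 398, 0]) cube([88, 88, 501]);
translate([238, 1590, 0]) cube([88, 88, 501]);
translate([2186, 398, 0]) cube([88, 88, 501]);
translate([2186, 1590, 0]) cube([88, 88, 501]);
translate([326, 398, 254]) cube([1860, 34, 154]);
translate([326, 1644, 254]) cube([1860, 34, 154]);
translate([238, 486, 254]) cube([34, 1104, 154]);
translate([2240, 486, 254]) cube([34, 1104, 154]);
translate([426, 398, 408]) cube([75, 1280, 22]);
translate([601, 398, 408]) cube([75, 1280, 22]);
translate([776, 398, 408]) cube([75, 1280, 22]);
translate([951, 398, 408]) cube([75, 1280, 22]);
translate([1126, 398, 408]) cube([75, 1280, 22]);
translate([1301, 398, 408]) cube([75, 1280, 22]);
translate([1476, 398, 408]) cube([75, 1280, 22]);
translate([1651, 398, 408]) cube([75, 1280, 22]);
translate([1826, 398, 408]) cube([75, 1280, 22]);
translate([2001, 398, 408]) cube([75, 1280, 22]);


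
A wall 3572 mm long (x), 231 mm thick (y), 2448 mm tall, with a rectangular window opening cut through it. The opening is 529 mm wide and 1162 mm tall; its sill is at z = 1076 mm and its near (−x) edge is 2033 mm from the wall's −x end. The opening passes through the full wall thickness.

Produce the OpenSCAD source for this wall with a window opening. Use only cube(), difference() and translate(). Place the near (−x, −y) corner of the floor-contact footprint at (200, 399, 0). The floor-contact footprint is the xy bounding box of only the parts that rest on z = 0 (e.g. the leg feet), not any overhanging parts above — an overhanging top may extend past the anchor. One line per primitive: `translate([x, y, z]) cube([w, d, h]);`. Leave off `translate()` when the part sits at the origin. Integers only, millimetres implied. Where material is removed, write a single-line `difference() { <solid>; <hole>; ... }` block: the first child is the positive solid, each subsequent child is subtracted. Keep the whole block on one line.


difference() { translate([200, 399, 0]) cube([3572, 231, 2448]); translate([2233, 399, 1076]) cube([529, 231, 1162]); }
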